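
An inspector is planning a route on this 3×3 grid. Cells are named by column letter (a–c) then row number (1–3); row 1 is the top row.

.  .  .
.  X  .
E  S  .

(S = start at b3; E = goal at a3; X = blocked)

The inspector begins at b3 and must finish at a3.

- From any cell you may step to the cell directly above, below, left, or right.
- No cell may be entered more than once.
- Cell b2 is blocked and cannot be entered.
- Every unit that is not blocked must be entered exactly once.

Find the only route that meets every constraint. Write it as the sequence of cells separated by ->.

b3 -> c3 -> c2 -> c1 -> b1 -> a1 -> a2 -> a3

Need to visit all 8 open cells exactly once, starting at b3 and ending at a3.
Cell c2 has only two open neighbours (c1 and c3), so the path must pass straight through it: one of those is the cell it's entered from and the other is where it exits.
Route from b3: right to c3, 2× up (reaching c1), 2× left (reaching a1), 2× down (reaching a3) — 7 moves in all.
Check: all 8 open cells covered.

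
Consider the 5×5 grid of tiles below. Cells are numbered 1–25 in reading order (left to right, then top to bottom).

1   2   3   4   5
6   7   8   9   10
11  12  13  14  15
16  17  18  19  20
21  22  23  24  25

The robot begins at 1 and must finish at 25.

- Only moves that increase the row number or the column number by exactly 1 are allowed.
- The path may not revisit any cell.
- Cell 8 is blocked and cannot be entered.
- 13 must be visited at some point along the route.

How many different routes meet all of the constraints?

18

A right/down-only route from 1 to 25 makes exactly 4 down-moves and 4 right-moves in some order.
With no other constraints that would be C(8,4) = 70 routes.
Split at 13 and multiply the segment counts (each segment already excludes blocked cells): 1→13: 3; 13→25: 6; product = 18.
That gives 18 routes.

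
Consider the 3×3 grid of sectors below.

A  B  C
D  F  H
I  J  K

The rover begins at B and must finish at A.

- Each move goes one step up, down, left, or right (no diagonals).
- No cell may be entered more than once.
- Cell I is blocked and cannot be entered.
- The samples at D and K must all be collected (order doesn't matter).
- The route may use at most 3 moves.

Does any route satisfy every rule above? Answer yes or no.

no

Even ignoring the no-revisit rule, getting from B to A, taking the cheapest ordering B → K → D → A needs at least 3 + 3 + 1 = 7 moves (Manhattan distance per leg), which exceeds the 3-move limit.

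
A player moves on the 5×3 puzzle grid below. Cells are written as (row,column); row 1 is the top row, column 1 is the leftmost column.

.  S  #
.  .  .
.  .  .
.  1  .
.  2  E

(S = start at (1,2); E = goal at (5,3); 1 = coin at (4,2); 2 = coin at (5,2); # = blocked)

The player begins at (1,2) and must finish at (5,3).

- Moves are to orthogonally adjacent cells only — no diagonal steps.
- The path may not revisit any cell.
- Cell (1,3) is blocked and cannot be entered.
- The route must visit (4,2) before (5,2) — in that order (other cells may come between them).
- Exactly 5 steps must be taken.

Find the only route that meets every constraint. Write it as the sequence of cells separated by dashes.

(1,2) - (2,2) - (3,2) - (4,2) - (5,2) - (5,3)

The waypoints must appear in the order (4,2), (5,2), with no cell reused.
Route from (1,2): 4× down (reaching (5,2)), right to (5,3) — 5 moves in all.
Check: order respected (1 at step 3, 2 at step 4); 5 moves as required.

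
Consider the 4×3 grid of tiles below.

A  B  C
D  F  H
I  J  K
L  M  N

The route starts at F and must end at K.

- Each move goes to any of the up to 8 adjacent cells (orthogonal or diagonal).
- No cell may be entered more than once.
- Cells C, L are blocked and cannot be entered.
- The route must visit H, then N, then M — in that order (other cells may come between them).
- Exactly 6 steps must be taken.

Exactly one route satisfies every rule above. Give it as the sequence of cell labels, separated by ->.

The waypoints must appear in the order H, N, M, with no cell reused.
Route from F: up to B, down-right to H, down-left to J, down-right to N, left to M, up-right to K — 6 moves in all.
Check: order respected (H at step 2, N at step 4, M at step 5); 6 moves as required.

F -> B -> H -> J -> N -> M -> K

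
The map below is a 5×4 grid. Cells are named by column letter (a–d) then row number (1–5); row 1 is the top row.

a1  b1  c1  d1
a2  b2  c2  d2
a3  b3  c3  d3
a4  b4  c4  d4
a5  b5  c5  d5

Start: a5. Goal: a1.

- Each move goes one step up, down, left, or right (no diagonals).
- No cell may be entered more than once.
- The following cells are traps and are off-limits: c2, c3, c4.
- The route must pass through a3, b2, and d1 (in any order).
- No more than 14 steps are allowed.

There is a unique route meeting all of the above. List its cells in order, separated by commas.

a5, b5, c5, d5, d4, d3, d2, d1, c1, b1, b2, b3, a3, a2, a1

The budget equals the shortest possible length, so every move has to be on a shortest route through the required cells.
Route from a5: 3× right (reaching d5), 4× up (reaching d1), 2× left (reaching b1), 2× down (reaching b3), left to a3, 2× up (reaching a1) — 14 moves in all.
Check: all required cells visited; 14 ≤ 14 moves.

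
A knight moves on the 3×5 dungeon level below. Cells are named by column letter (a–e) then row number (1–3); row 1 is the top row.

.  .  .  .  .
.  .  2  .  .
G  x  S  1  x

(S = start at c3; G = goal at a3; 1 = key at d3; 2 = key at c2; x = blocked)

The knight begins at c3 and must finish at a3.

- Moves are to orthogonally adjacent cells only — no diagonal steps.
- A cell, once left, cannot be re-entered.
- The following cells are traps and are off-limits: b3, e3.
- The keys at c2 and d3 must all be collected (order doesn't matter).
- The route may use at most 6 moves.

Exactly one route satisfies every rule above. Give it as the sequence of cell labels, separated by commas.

c3, d3, d2, c2, b2, a2, a3

The 6-move cap with required stops at c2, d3 leaves no slack for detours.
Route from c3: right 1 to d3, up 1 to d2, left 3 to a2, down 1 to a3 — 6 moves in all.
Check: all required cells visited; 6 ≤ 6 moves.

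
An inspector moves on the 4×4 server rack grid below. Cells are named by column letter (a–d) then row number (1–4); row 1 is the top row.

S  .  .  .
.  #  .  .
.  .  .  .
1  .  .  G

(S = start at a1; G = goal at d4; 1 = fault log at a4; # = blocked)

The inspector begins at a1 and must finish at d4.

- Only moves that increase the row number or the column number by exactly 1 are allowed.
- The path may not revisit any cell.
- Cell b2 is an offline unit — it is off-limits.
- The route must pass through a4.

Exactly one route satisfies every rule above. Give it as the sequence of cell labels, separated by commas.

Moves only go right or down, so the column and row indices never decrease.
Route from a1: down 3 to a4, right 3 to d4 — 6 moves in all.
Check: all required cells visited.

a1, a2, a3, a4, b4, c4, d4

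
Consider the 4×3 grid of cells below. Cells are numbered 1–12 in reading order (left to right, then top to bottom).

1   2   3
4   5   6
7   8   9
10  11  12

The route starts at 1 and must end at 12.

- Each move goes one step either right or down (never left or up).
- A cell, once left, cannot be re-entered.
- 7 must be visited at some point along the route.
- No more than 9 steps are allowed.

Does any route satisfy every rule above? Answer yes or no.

yes

One route that works: 1 → 4 → 7 → 10 → 11 → 12.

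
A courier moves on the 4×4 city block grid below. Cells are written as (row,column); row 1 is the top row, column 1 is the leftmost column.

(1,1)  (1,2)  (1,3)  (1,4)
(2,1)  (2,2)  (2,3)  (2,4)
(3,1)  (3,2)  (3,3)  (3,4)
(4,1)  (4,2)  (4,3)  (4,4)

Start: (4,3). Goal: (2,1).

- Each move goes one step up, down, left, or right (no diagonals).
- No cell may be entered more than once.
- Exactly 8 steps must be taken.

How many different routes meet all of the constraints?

34

Need simple routes of exactly 8 moves from (4,3) to (2,1) (Manhattan distance 4, so 2 moves are spent on a detour and 2 undoing it).
Branch systematically from the start, pruning whenever the remaining move budget drops below the Manhattan distance to (2,1) or differs from it in parity. Grouping the completions by first move — via (3,3): 12; via (4,2): 7; via (4,4): 15 — and summing: 12 + 7 + 15 = 34.
That gives 34 routes.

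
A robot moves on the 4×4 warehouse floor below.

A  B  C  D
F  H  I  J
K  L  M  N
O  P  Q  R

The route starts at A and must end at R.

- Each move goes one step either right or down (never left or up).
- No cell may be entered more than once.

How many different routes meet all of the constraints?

A right/down-only route from A to R makes exactly 3 down-moves and 3 right-moves in some order.
With no other constraints that would be C(6,3) = 20 routes.
That gives 20 routes.

20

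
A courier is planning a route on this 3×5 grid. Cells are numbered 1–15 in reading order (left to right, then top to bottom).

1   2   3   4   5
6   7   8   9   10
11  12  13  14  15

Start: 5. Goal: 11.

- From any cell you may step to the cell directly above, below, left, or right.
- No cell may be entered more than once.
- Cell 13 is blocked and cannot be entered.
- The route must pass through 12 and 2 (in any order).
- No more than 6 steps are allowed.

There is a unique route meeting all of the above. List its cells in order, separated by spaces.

Any route must reach 12 and 2 and still end at 11 within 6 moves, so the order of the required stops is forced.
Route from 5: 3× left (reaching 2), 2× down (reaching 12), left to 11 — 6 moves in all.
Check: all required cells visited; 6 ≤ 6 moves.

5 4 3 2 7 12 11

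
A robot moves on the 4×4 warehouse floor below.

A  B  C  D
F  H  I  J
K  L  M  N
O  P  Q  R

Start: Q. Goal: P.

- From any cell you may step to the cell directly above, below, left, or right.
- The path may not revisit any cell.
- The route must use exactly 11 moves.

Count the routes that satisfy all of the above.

Need simple routes of exactly 11 moves from Q to P (Manhattan distance 1, so 5 moves are spent on a detour and 5 undoing it).
Branch systematically from the start, pruning whenever the remaining move budget drops below the Manhattan distance to P or differs from it in parity. Grouping the completions by first move — via M: 25; via R: 30 (no valid completion starts via P) — and summing: 25 + 30 = 55.
That gives 55 routes.

55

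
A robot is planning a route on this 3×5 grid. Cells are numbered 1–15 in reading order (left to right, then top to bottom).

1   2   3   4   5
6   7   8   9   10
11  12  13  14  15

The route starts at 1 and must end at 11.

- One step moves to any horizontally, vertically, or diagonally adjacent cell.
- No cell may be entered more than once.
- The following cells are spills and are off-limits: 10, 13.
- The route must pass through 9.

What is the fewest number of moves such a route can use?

6

Any route passes through 9 somewhere between 1 and 11. Summing Chebyshev distances along the two legs (1 → 9 → 11) gives a lower bound of 3 + 3 = 6 moves.
A route of 6 moves achieves this: 1 → 2 → 3 → 9 → 8 → 7 → 11.
Since 6 matches the lower bound, it is optimal.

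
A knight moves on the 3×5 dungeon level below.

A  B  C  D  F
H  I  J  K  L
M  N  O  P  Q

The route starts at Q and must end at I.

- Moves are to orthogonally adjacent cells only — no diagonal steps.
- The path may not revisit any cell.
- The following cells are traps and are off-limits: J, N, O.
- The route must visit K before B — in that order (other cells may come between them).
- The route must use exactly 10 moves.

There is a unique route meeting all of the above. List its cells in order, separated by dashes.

The waypoints must appear in the order K, B, with no cell reused.
Route from Q: left 1 to P, up 1 to K, right 1 to L, up 1 to F, left 4 to A, down 1 to H, right 1 to I — 10 moves in all.
Check: order respected (K at step 2, B at step 7); 10 moves as required.

Q - P - K - L - F - D - C - B - A - H - I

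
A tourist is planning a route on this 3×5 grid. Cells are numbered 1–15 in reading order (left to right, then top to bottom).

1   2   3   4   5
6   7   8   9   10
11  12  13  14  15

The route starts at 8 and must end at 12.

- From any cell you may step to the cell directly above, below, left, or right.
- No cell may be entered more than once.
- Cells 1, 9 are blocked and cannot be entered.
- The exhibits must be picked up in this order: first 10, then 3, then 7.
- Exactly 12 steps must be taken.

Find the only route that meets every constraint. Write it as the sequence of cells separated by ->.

The waypoints must appear in the order 10, 3, 7, with no cell reused.
Route from 8: down to 13, 2× right (reaching 15), 2× up (reaching 5), 3× left (reaching 2), down to 7, left to 6, down to 11, right to 12 — 12 moves in all.
Check: order respected (10 at step 4, 3 at step 7, 7 at step 9); 12 moves as required.

8 -> 13 -> 14 -> 15 -> 10 -> 5 -> 4 -> 3 -> 2 -> 7 -> 6 -> 11 -> 12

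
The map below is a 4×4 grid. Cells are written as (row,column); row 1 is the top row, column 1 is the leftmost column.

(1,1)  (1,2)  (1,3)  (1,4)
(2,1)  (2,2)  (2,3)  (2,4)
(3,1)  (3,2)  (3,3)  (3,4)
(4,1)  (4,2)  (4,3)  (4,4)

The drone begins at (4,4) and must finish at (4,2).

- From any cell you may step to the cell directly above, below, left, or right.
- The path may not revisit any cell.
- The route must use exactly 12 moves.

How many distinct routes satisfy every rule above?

50

Need simple routes of exactly 12 moves from (4,4) to (4,2) (Manhattan distance 2, so 5 moves are spent on a detour and 5 undoing it).
Branch systematically from the start, pruning whenever the remaining move budget drops below the Manhattan distance to (4,2) or differs from it in parity. Grouping the completions by first move — via (3,4): 25; via (4,3): 25 — and summing: 25 + 25 = 50.
That gives 50 routes.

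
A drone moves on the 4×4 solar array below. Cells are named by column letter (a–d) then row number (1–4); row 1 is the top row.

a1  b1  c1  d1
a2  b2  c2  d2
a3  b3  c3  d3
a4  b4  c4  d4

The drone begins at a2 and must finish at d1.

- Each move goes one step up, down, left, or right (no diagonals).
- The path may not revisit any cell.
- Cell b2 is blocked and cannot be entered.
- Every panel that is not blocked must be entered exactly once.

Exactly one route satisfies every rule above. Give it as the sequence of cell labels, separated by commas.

Need to visit all 15 open cells exactly once, starting at a2 and ending at d1.
Cell d4 has only two open neighbours (d3 and c4), so the path must pass straight through it: one of those is the cell it's entered from and the other is where it exits.
Route from a2: up to a1, 2× right (reaching c1), 2× down (reaching c3), 2× left (reaching a3), down to a4, 3× right (reaching d4), 3× up (reaching d1) — 14 moves in all.
Check: all 15 open cells covered.

a2, a1, b1, c1, c2, c3, b3, a3, a4, b4, c4, d4, d3, d2, d1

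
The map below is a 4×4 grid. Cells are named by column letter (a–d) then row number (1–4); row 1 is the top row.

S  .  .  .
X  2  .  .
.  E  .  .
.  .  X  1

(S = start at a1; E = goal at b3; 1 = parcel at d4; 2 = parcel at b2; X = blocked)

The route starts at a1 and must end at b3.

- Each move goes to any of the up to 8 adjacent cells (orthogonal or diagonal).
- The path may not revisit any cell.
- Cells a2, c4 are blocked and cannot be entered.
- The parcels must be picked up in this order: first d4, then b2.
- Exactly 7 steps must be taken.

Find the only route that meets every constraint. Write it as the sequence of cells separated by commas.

The waypoints must appear in the order d4, b2, with no cell reused.
Route from a1: right 1 to b1, down-right 2 to d3, down 1 to d4, up-left 2 to b2, down 1 to b3 — 7 moves in all.
Check: order respected (1 at step 4, 2 at step 6); 7 moves as required.

a1, b1, c2, d3, d4, c3, b2, b3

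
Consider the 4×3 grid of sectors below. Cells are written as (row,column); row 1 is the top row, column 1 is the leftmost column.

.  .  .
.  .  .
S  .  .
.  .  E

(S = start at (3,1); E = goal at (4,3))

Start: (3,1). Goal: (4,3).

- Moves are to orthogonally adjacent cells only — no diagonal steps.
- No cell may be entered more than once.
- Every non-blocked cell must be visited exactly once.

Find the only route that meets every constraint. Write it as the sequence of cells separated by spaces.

(3,1) (4,1) (4,2) (3,2) (2,2) (2,1) (1,1) (1,2) (1,3) (2,3) (3,3) (4,3)

Need to visit all 12 open cells exactly once, starting at (3,1) and ending at (4,3).
Route from (3,1): down to (4,1), right to (4,2), 2× up (reaching (2,2)), left to (2,1), up to (1,1), 2× right (reaching (1,3)), 3× down (reaching (4,3)) — 11 moves in all.
Check: all 12 open cells covered.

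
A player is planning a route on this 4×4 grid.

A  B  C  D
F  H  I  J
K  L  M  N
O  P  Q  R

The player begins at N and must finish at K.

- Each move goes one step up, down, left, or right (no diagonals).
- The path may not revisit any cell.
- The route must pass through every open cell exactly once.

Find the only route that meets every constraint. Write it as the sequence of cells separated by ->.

N -> R -> Q -> M -> I -> J -> D -> C -> B -> A -> F -> H -> L -> P -> O -> K

Need to visit all 16 open cells exactly once, starting at N and ending at K.
Cell D has only two open neighbours (J and C), so the path must pass straight through it: one of those is the cell it's entered from and the other is where it exits.
Route from N: down to R, left to Q, 2× up (reaching I), right to J, up to D, 3× left (reaching A), down to F, right to H, 2× down (reaching P), left to O, up to K — 15 moves in all.
Check: all 16 open cells covered.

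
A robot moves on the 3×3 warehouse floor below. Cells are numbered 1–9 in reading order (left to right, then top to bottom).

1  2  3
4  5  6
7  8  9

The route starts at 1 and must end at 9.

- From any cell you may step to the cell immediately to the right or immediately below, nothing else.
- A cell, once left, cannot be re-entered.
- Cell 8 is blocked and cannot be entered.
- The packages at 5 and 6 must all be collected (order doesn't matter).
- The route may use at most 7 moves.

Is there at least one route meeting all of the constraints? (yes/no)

One route that works: 1 → 4 → 5 → 6 → 9.

yes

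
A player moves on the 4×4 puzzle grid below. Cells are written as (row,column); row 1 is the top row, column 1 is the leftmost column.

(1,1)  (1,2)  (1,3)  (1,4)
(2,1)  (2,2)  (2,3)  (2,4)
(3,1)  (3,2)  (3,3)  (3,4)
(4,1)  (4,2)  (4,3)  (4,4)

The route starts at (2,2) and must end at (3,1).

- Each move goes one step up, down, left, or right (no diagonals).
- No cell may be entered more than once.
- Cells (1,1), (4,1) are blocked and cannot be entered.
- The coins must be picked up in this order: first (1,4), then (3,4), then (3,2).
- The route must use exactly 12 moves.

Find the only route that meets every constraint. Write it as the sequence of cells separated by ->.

The waypoints must appear in the order (1,4), (3,4), (3,2), with no cell reused.
Route from (2,2): up to (1,2), 2× right (reaching (1,4)), down to (2,4), left to (2,3), down to (3,3), right to (3,4), down to (4,4), 2× left (reaching (4,2)), up to (3,2), left to (3,1) — 12 moves in all.
Check: order respected ((1,4) at step 3, (3,4) at step 7, (3,2) at step 11); 12 moves as required.

(2,2) -> (1,2) -> (1,3) -> (1,4) -> (2,4) -> (2,3) -> (3,3) -> (3,4) -> (4,4) -> (4,3) -> (4,2) -> (3,2) -> (3,1)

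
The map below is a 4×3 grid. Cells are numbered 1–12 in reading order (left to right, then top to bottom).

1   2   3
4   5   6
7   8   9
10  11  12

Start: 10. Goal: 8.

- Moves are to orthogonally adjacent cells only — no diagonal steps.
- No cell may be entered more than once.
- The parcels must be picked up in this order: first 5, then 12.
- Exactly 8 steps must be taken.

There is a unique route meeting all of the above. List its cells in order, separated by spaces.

10 7 4 5 6 9 12 11 8

The waypoints must appear in the order 5, 12, with no cell reused.
Route from 10: 2× up (reaching 4), 2× right (reaching 6), 2× down (reaching 12), left to 11, up to 8 — 8 moves in all.
Check: order respected (5 at step 3, 12 at step 6); 8 moves as required.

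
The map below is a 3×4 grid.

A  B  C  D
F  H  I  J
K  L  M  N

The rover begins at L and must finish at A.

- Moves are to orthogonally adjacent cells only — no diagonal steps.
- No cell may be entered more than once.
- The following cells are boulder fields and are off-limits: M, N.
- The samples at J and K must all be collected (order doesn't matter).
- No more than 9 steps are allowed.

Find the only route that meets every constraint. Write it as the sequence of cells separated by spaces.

Any route must reach J and K and still end at A within 9 moves, so the order of the required stops is forced.
Route from L: left to K, up to F, 3× right (reaching J), up to D, 3× left (reaching A) — 9 moves in all.
Check: all required cells visited; 9 ≤ 9 moves.

L K F H I J D C B A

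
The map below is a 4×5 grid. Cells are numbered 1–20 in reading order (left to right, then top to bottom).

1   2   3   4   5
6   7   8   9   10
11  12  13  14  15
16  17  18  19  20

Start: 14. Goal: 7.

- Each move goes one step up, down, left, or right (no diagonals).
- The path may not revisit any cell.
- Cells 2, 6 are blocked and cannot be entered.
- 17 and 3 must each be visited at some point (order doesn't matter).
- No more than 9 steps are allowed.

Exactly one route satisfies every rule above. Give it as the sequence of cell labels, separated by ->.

Any route must reach 17 and 3 and still end at 7 within 9 moves, so the order of the required stops is forced.
Route from 14: up 2 to 4, left 1 to 3, down 3 to 18, left 1 to 17, up 2 to 7 — 9 moves in all.
Check: all required cells visited; 9 ≤ 9 moves.

14 -> 9 -> 4 -> 3 -> 8 -> 13 -> 18 -> 17 -> 12 -> 7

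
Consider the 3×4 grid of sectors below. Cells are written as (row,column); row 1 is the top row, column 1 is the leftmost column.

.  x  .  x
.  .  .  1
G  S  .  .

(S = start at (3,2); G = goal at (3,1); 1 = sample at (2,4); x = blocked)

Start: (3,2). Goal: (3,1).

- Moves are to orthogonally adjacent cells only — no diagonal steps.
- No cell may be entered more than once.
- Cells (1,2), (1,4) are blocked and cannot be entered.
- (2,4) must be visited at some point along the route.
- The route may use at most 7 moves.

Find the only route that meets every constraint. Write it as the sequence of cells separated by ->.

The budget equals the shortest possible length, so every move has to be on a shortest route through the required cells.
Route from (3,2): 2× right (reaching (3,4)), up to (2,4), 3× left (reaching (2,1)), down to (3,1) — 7 moves in all.
Check: all required cells visited; 7 ≤ 7 moves.

(3,2) -> (3,3) -> (3,4) -> (2,4) -> (2,3) -> (2,2) -> (2,1) -> (3,1)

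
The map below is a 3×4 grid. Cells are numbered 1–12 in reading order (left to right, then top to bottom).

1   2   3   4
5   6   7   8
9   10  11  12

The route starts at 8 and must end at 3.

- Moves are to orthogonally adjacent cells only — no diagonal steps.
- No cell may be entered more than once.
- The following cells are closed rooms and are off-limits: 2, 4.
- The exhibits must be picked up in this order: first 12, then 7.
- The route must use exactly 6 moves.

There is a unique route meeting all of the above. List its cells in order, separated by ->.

The waypoints must appear in the order 12, 7, with no cell reused.
Route from 8: down to 12, 2× left (reaching 10), up to 6, right to 7, up to 3 — 6 moves in all.
Check: order respected (12 at step 1, 7 at step 5); 6 moves as required.

8 -> 12 -> 11 -> 10 -> 6 -> 7 -> 3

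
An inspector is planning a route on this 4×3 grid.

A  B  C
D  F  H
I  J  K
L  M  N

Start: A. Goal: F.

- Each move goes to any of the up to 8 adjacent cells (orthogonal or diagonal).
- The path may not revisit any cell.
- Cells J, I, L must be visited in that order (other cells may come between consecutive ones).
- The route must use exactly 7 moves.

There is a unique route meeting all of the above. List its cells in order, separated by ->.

The waypoints must appear in the order J, I, L, with no cell reused.
Route from A: down to D, down-right to J, left to I, down to L, right to M, up-right to K, up-left to F — 7 moves in all.
Check: order respected (J at step 2, I at step 3, L at step 4); 7 moves as required.

A -> D -> J -> I -> L -> M -> K -> F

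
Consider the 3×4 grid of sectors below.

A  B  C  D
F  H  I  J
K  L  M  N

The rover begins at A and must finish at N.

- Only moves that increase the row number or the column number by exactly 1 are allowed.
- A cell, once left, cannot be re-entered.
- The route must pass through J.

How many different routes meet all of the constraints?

4

A right/down-only route from A to N makes exactly 2 down-moves and 3 right-moves in some order.
With no other constraints that would be C(5,2) = 10 routes.
Split at J and multiply the segment counts: A→J: 4; J→N: 1; product = 4.
That gives 4 routes.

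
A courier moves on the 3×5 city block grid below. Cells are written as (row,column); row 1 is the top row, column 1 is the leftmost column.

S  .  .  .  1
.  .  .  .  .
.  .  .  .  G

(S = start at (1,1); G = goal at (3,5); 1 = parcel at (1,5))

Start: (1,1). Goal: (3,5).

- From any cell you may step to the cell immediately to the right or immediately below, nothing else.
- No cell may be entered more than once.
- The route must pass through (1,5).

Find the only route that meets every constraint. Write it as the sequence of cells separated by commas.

Moves only go right or down, so the column and row indices never decrease.
Route from (1,1): right 4 to (1,5), down 2 to (3,5) — 6 moves in all.
Check: all required cells visited.

(1,1), (1,2), (1,3), (1,4), (1,5), (2,5), (3,5)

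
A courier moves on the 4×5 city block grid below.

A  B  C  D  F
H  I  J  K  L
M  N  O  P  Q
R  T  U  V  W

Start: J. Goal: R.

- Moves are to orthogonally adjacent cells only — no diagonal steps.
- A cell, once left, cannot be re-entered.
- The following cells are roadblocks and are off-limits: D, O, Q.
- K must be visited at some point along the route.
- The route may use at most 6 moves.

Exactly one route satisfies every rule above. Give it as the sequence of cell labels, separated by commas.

J, K, P, V, U, T, R

Any route must reach K and still end at R within 6 moves, so the order of the required stops is forced.
Route from J: right to K, 2× down (reaching V), 3× left (reaching R) — 6 moves in all.
Check: all required cells visited; 6 ≤ 6 moves.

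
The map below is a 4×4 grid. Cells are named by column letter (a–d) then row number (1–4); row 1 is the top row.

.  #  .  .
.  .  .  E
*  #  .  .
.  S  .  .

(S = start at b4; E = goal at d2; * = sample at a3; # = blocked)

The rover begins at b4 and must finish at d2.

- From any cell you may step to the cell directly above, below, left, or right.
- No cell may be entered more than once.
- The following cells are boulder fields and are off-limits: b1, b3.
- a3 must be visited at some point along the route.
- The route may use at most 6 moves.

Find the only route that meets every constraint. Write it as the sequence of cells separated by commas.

b4, a4, a3, a2, b2, c2, d2

The budget equals the shortest possible length, so every move has to be on a shortest route through the required cells.
Route from b4: left 1 to a4, up 2 to a2, right 3 to d2 — 6 moves in all.
Check: all required cells visited; 6 ≤ 6 moves.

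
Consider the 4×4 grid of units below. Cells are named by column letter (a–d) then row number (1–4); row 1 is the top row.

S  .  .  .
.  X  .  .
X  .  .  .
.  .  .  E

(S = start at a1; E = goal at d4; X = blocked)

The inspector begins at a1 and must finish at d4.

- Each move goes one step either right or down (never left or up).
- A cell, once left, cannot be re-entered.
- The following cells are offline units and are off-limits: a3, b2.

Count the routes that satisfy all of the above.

A right/down-only route from a1 to d4 makes exactly 3 down-moves and 3 right-moves in some order.
With no other constraints that would be C(6,3) = 20 routes.
Subtract routes through each blocked cell (inclusion–exclusion for overlaps): − through b2: 12 − through a3: 4 → 4.
That gives 4 routes.

4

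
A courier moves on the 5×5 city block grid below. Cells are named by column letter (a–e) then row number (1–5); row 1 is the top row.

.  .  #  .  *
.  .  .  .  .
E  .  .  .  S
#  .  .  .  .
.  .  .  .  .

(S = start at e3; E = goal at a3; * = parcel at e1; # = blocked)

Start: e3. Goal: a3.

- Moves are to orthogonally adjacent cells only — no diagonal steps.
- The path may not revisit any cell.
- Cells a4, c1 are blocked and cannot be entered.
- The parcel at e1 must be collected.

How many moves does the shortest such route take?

8

Any route passes through e1 somewhere between e3 and a3. Summing Manhattan distances along the two legs (e3 → e1 → a3) gives a lower bound of 2 + 6 = 8 moves.
A route of 8 moves achieves this: e3 → e2 → e1 → d1 → d2 → d3 → c3 → b3 → a3.
Since 8 matches the lower bound, it is optimal.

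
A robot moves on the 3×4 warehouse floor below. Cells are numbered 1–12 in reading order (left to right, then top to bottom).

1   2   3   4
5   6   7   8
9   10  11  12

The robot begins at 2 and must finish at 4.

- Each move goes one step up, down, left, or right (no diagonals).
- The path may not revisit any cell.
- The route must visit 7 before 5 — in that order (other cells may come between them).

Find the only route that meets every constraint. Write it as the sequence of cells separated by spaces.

2 3 7 6 5 9 10 11 12 8 4

The waypoints must appear in the order 7, 5, with no cell reused.
Route from 2: right to 3, down to 7, 2× left (reaching 5), down to 9, 3× right (reaching 12), 2× up (reaching 4) — 10 moves in all.
Check: order respected (7 at step 2, 5 at step 4).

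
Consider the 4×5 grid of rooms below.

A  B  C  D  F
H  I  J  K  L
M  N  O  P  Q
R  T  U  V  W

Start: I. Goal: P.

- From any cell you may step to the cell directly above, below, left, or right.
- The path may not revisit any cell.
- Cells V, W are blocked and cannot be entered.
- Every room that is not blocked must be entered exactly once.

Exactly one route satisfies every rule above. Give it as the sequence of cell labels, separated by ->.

Need to visit all 18 open cells exactly once, starting at I and ending at P.
Cell A has only two open neighbours (H and B), so the path must pass straight through it: one of those is the cell it's entered from and the other is where it exits.
Route from I: down to N, right to O, down to U, 2× left (reaching R), 3× up (reaching A), 2× right (reaching C), down to J, right to K, up to D, right to F, 2× down (reaching Q), left to P — 17 moves in all.
Check: all 18 open cells covered.

I -> N -> O -> U -> T -> R -> M -> H -> A -> B -> C -> J -> K -> D -> F -> L -> Q -> P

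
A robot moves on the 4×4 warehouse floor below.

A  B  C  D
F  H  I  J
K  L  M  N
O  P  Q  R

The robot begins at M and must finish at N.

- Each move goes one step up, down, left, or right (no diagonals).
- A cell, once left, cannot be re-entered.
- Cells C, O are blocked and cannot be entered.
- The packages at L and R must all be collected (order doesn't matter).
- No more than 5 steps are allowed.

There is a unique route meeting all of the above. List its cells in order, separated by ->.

M -> L -> P -> Q -> R -> N

The budget equals the shortest possible length, so every move has to be on a shortest route through the required cells.
Route from M: left to L, down to P, 2× right (reaching R), up to N — 5 moves in all.
Check: all required cells visited; 5 ≤ 5 moves.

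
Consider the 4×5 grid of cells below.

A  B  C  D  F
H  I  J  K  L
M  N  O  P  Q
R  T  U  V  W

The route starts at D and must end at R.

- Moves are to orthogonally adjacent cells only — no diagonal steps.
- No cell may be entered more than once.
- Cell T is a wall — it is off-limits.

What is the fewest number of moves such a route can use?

The Manhattan distance from D to R is |1−4| + |4−1| = 6, so at least 6 moves are needed.
A route of 6 moves achieves this: D → K → P → O → N → M → R.
Since 6 matches the lower bound, it is optimal.

6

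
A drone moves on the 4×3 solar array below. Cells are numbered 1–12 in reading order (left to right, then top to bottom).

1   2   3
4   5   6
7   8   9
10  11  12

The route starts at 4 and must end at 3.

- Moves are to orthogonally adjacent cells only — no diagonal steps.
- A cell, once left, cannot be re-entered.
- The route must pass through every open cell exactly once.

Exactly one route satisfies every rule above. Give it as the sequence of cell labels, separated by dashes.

Need to visit all 12 open cells exactly once, starting at 4 and ending at 3.
Cell 12 has only two open neighbours (9 and 11), so the path must pass straight through it: one of those is the cell it's entered from and the other is where it exits.
Route from 4: up 1 to 1, right 1 to 2, down 2 to 8, left 1 to 7, down 1 to 10, right 2 to 12, up 3 to 3 — 11 moves in all.
Check: all 12 open cells covered.

4 - 1 - 2 - 5 - 8 - 7 - 10 - 11 - 12 - 9 - 6 - 3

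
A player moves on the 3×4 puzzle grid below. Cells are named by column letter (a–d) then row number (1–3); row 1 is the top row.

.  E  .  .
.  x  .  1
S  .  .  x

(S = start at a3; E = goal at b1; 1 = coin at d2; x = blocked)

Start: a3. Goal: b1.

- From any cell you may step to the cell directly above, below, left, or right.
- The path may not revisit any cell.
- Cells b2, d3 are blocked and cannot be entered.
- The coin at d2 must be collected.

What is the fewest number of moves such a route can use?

7

Any route passes through d2 somewhere between a3 and b1. Summing Manhattan distances along the two legs (a3 → d2 → b1) gives a lower bound of 4 + 3 = 7 moves.
A route of 7 moves achieves this: a3 → b3 → c3 → c2 → d2 → d1 → c1 → b1.
Since 7 matches the lower bound, it is optimal.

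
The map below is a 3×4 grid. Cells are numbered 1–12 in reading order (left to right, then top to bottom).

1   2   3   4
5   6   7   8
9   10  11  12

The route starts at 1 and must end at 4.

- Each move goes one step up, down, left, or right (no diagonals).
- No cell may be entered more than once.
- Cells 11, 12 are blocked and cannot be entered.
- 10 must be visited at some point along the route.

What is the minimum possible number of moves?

Any route passes through 10 somewhere between 1 and 4. Summing Manhattan distances along the two legs (1 → 10 → 4) gives a lower bound of 3 + 4 = 7 moves.
A route of 7 moves achieves this: 1 → 5 → 9 → 10 → 6 → 2 → 3 → 4.
Since 7 matches the lower bound, it is optimal.

7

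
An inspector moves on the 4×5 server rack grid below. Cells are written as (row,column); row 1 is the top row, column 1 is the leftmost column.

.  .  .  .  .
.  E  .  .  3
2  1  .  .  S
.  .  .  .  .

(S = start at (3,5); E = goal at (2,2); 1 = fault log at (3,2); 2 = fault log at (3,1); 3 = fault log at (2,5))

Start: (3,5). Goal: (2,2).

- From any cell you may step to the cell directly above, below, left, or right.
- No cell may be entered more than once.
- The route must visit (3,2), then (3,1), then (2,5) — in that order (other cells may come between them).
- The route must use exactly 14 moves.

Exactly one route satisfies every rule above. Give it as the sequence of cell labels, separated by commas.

(3,5), (3,4), (3,3), (3,2), (3,1), (2,1), (1,1), (1,2), (1,3), (1,4), (1,5), (2,5), (2,4), (2,3), (2,2)

The waypoints must appear in the order (3,2), (3,1), (2,5), with no cell reused.
Route from (3,5): left 4 to (3,1), up 2 to (1,1), right 4 to (1,5), down 1 to (2,5), left 3 to (2,2) — 14 moves in all.
Check: order respected (1 at step 3, 2 at step 4, 3 at step 11); 14 moves as required.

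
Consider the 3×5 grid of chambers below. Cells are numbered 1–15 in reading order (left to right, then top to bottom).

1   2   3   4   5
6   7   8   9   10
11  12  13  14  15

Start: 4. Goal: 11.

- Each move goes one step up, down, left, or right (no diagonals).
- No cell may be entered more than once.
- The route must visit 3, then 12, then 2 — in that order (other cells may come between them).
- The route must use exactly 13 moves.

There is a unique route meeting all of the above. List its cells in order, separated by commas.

The waypoints must appear in the order 3, 12, 2, with no cell reused.
Route from 4: left 1 to 3, down 1 to 8, right 2 to 10, down 1 to 15, left 3 to 12, up 2 to 2, left 1 to 1, down 2 to 11 — 13 moves in all.
Check: order respected (3 at step 1, 12 at step 8, 2 at step 10); 13 moves as required.

4, 3, 8, 9, 10, 15, 14, 13, 12, 7, 2, 1, 6, 11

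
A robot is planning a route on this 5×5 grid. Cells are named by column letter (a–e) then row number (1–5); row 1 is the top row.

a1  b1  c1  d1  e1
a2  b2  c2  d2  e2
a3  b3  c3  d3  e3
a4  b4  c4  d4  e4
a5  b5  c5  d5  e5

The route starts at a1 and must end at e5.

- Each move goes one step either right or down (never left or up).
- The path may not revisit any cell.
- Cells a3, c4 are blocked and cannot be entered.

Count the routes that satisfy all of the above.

34

A right/down-only route from a1 to e5 makes exactly 4 down-moves and 4 right-moves in some order.
With no other constraints that would be C(8,4) = 70 routes.
Subtract routes through each blocked cell (inclusion–exclusion for overlaps): − through a3: 15 − through c4: 30 + through a3&c4: 9 → 34.
That gives 34 routes.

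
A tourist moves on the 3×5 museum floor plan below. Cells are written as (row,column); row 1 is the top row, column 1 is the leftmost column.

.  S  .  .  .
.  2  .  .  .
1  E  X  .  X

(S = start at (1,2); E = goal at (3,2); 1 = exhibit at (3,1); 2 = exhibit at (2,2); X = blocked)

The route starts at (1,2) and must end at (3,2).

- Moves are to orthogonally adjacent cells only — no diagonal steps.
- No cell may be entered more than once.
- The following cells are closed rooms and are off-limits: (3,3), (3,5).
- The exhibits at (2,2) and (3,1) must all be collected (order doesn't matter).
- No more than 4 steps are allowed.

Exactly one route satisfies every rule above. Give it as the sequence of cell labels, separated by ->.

(1,2) -> (2,2) -> (2,1) -> (3,1) -> (3,2)

The 4-move cap with required stops at (2,2), (3,1) leaves no slack for detours.
Route from (1,2): down 1 to (2,2), left 1 to (2,1), down 1 to (3,1), right 1 to (3,2) — 4 moves in all.
Check: all required cells visited; 4 ≤ 4 moves.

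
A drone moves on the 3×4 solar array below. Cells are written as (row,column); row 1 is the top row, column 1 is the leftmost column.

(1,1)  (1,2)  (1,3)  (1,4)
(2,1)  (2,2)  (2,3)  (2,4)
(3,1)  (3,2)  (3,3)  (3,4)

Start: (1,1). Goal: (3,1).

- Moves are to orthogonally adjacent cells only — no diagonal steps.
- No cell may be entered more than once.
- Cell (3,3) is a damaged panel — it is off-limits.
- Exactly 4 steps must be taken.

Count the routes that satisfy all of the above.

3

Need simple routes of exactly 4 moves from (1,1) to (3,1) (Manhattan distance 2, so 1 moves are spent on a detour and 1 undoing it).
Enumerating: (1,1) (2,1) (2,2) (3,2) (3,1) | (1,1) (1,2) (2,2) (3,2) (3,1) | (1,1) (1,2) (2,2) (2,1) (3,1).
That gives 3 routes.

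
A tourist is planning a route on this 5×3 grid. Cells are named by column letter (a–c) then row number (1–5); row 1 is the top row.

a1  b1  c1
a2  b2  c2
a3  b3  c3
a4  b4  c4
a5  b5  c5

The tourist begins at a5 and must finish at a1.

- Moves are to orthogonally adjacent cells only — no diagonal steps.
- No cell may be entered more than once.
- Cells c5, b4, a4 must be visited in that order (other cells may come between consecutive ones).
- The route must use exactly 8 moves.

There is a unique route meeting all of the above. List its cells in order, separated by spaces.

The waypoints must appear in the order c5, b4, a4, with no cell reused.
Route from a5: 2× right (reaching c5), up to c4, 2× left (reaching a4), 3× up (reaching a1) — 8 moves in all.
Check: order respected (c5 at step 2, b4 at step 4, a4 at step 5); 8 moves as required.

a5 b5 c5 c4 b4 a4 a3 a2 a1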